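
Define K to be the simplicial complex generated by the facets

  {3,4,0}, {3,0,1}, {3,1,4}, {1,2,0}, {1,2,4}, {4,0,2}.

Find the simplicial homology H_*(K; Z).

We work with the vertex ordering 0 < 1 < 2 < 3 < 4. The simplices of K, each written with vertices in increasing order, are:

  0-simplices (5): [0], [1], [2], [3], [4]
  1-simplices (9): [0,1], [0,2], [0,3], [0,4], [1,2], [1,3], [1,4], [2,4], [3,4]
  2-simplices (6): [0,1,2], [0,1,3], [0,2,4], [0,3,4], [1,2,4], [1,3,4]

so the chain groups are C_0 ≅ Z^5, C_1 ≅ Z^9, C_2 ≅ Z^6.

∂_1: C_1 → C_0 maps an edge to its endpoints' difference, ∂[p,q] = q − p. For instance
  ∂[0,1] = [1] − [0].
This gives a 5×9 integer matrix of rank 4; reducing to Smith normal form yields diagonal entries (1,1,1,1).

∂_2: C_2 → C_1 acts by ∂[p,q,r] = [q,r] − [p,r] + [p,q]. For instance
  ∂[1,2,4] = [2,4] − [1,4] + [1,2],
  ∂[0,1,2] = [1,2] − [0,2] + [0,1].
The resulting 9×6 matrix has rank 5, and its Smith normal form has invariant factors (1,1,1,1,1).

Computing H_k = (kernel of ∂_k) / (image of ∂_{k+1}):

  H_0: rank C_0 − rank ∂_1 = 5 − 4 = 1, and the invariant factors of ∂_1 are all 1, so H_0 = Z.
  H_1: rank ker ∂_1 − rank ∂_2 = (9 − 4) − 5 = 0, and the invariant factors of ∂_2 are all 1, so H_1 = 0.
  H_2: rank ker ∂_2 − rank ∂_3 = (6 − 5) − 0 = 1, and there is no ∂_3, so H_2 = Z.

As a check, the Euler characteristic is 5 − 9 + 6 = 2, which agrees with 1 − 0 + 1 = 2.

H_0 ≅ Z,  H_1 = 0,  H_2 ≅ Z.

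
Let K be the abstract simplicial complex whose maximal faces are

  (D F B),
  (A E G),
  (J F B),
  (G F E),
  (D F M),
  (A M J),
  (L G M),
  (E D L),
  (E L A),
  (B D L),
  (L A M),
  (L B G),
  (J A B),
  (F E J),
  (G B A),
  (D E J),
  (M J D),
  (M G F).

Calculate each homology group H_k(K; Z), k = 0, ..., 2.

Order the vertices as A < B < D < E < F < G < J < L < M. Listing each simplex with vertices in this order, K has dimension 2 with simplices:

  0-simplices (9): A, B, D, E, F, G, J, L, M
  1-simplices (27): AB, AE, AG, AJ, AL, AM, BD, BF, BG, BJ, BL, DE, DF, DJ, DL, DM, EF, EG, EJ, EL, FG, FJ, FM, GL, GM, JM, LM
  2-simplices (18): ABG, ABJ, AEG, AEL, AJM, ALM, BDF, BDL, BFJ, BGL, DEJ, DEL, DFM, DJM, EFG, EFJ, FGM, GLM

giving chain groups C_0 ≅ Z^9, C_1 ≅ Z^27, C_2 ≅ Z^18.

∂_1: C_1 → C_0 sends each edge [p,q] (with p < q) to q − p. For instance
  ∂GL = L − G.
As a 9×27 matrix over Z this has rank 8, with invariant factors (1,1,1,1,1,1,1,1).

The boundary map ∂_2: C_2 → C_1 maps a triangle to the signed sum of its edges. For instance
  ∂AEL = EL − AL + AE,
  ∂DEJ = EJ − DJ + DE.
The resulting 27×18 matrix has rank 18, and its Smith normal form has invariant factors (1,1,1,1,1,1,1,1,1,1,1,1,1,1,1,1,1,2).

Computing H_k = (kernel of ∂_k) / (image of ∂_{k+1}):

  H_0: rank C_0 − rank ∂_1 = 9 − 8 = 1, and the invariant factors of ∂_1 are all 1, so H_0 = Z.
  H_1: rank ker ∂_1 − rank ∂_2 = (27 − 8) − 18 = 1, and ∂_2 has invariant factor 2 > 1, so H_1 = Z ⊕ Z/2Z.
  H_2: rank ker ∂_2 − rank ∂_3 = (18 − 18) − 0 = 0, and there is no ∂_3, so H_2 = 0.

(K is a triangulation of the Klein bottle.)

H_0 ≅ Z,  H_1 ≅ Z ⊕ Z/2Z,  H_2 = 0.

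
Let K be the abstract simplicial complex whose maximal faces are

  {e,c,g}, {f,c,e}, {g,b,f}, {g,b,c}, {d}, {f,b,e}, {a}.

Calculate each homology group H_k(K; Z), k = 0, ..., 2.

Fix the vertex order a < b < c < d < e < f < g and write every simplex with vertices in increasing order. Then dim K = 2 and the simplices of K are:

  0-simplices (7): a, b, c, d, e, f, g
  1-simplices (10): bc, be, bf, bg, ce, cf, cg, ef, eg, fg
  2-simplices (5): bcg, bef, bfg, cef, ceg

so the chain groups are C_0 ≅ Z^7, C_1 ≅ Z^10, C_2 ≅ Z^5.

Boundary ∂_1: C_1 → C_0 sends each edge [p,q] (with p < q) to q − p.
As a 7×10 matrix over Z this has rank 4, with invariant factors (1,1,1,1).

Boundary ∂_2: C_2 → C_1 acts by ∂[p,q,r] = [q,r] − [p,r] + [p,q]. For instance
  ∂ceg = eg − cg + ce,
  ∂cef = ef − cf + ce.
The 10×5 boundary matrix has rank 5 and Smith normal form diag(1,1,1,1,1).

From H_k ≅ ker(∂_k) / im(∂_{k+1}) we obtain:

  H_0: rank C_0 − rank ∂_1 = 7 − 4 = 3, and the invariant factors of ∂_1 are all 1, so H_0 ≅ Z^3.
  H_1: rank ker ∂_1 − rank ∂_2 = (10 − 4) − 5 = 1, and the invariant factors of ∂_2 are all 1, so H_1 ≅ Z.
  H_2: rank ker ∂_2 − rank ∂_3 = (5 − 5) − 0 = 0, and there is no ∂_3, so H_2 ≅ 0.

As a check, the Euler characteristic is 7 − 10 + 5 = 2, which agrees with 3 − 1 + 0 = 2.

H_0 = Z^3,  H_1 = Z,  H_2 = 0.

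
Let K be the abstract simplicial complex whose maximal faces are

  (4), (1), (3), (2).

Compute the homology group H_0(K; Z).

H_0 ≅ Z^4.

Fix the vertex order 1 < 2 < 3 < 4 and write every simplex with vertices in increasing order. Then dim K = 0 and the simplices of K are:

  0-simplices (4): [1], [2], [3], [4]

so the chain groups are C_0 ≅ Z^4.

From H_k ≅ ker(∂_k) / im(∂_{k+1}) we obtain:

  H_0: rank C_0 − rank ∂_1 = 4 − 0 = 4, and there is no ∂_1, so H_0 = Z^4.

(K is a triangulation of a set of 4 points.)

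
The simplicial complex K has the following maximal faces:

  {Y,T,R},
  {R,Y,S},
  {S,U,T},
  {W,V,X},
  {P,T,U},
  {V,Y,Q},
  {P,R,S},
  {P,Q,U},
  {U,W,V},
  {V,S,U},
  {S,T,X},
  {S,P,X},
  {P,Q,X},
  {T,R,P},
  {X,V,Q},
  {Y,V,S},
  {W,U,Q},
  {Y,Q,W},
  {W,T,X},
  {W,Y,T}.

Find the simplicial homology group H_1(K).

K has 10 vertices, 30 edges, 20 triangles.
rank ∂_1 = 9, rank ∂_2 = 20 ⇒ b_1 = 30 − 9 − 20 = 1; ∂_2 has invariant factor(s) [2] giving torsion. So H_1 ≅ Z ⊕ Z/2Z.

H_1 ≅ Z ⊕ Z/2Z.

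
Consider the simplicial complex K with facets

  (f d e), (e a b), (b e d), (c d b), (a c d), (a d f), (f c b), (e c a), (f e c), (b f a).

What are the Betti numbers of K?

Fix the vertex order a < b < c < d < e < f and write every simplex with vertices in increasing order. Then dim K = 2 and the simplices of K are:

  0-simplices (6): a, b, c, d, e, f
  1-simplices (15): ab, ac, ad, ae, af, bc, bd, be, bf, cd, ce, cf, de, df, ef
  2-simplices (10): abe, abf, acd, ace, adf, bcd, bcf, bde, cef, def

so the chain groups are C_0 ≅ Z^6, C_1 ≅ Z^15, C_2 ≅ Z^10.

Boundary ∂_1: C_1 → C_0 sends each edge [p,q] (with p < q) to q − p. For instance
  ∂ac = c − a.
The 6×15 boundary matrix has rank 5 and Smith normal form diag(1,1,1,1,1).

∂_2: C_2 → C_1 acts by ∂[p,q,r] = [q,r] − [p,r] + [p,q]. For instance
  ∂adf = df − af + ad,
  ∂abf = bf − af + ab.
The 15×10 boundary matrix has rank 10 and Smith normal form diag(1,1,1,1,1,1,1,1,1,2).

Reading off H_k = ker ∂_k / im ∂_{k+1}:

  H_0: rank C_0 − rank ∂_1 = 6 − 5 = 1, and the invariant factors of ∂_1 are all 1, so H_0 = Z.
  H_1: rank ker ∂_1 − rank ∂_2 = (15 − 5) − 10 = 0, and ∂_2 has invariant factor 2 > 1, so H_1 = Z/2.
  H_2: rank ker ∂_2 − rank ∂_3 = (10 − 10) − 0 = 0, and there is no ∂_3, so H_2 = 0.

Hence the Betti numbers are b_0 = 1, b_1 = 0, b_2 = 0.

b_0 = 1, b_1 = 0, b_2 = 0.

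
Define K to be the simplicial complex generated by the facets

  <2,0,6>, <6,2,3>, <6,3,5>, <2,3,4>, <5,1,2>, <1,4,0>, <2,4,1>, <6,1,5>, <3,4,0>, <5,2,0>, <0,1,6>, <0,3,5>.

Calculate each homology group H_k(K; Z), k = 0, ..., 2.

Fix the vertex order 0 < 1 < 2 < 3 < 4 < 5 < 6 and write every simplex with vertices in increasing order. Then dim K = 2 and the simplices of K are:

  0-simplices (7): [0], [1], [2], [3], [4], [5], [6]
  1-simplices (18): [0,1], [0,2], [0,3], [0,4], [0,5], [0,6], [1,2], [1,4], [1,5], [1,6], [2,3], [2,4], [2,5], [2,6], [3,4], [3,5], [3,6], [5,6]
  2-simplices (12): [0,1,4], [0,1,6], [0,2,5], [0,2,6], [0,3,4], [0,3,5], [1,2,4], [1,2,5], [1,5,6], [2,3,4], [2,3,6], [3,5,6]

so the chain groups are C_0 ≅ Z^7, C_1 ≅ Z^18, C_2 ≅ Z^12.

∂_1: C_1 → C_0 is given by ∂[p,q] = [q] − [p].
The 7×18 boundary matrix has rank 6 and Smith normal form diag(1,1,1,1,1,1).

The boundary map ∂_2: C_2 → C_1 maps a triangle to the signed sum of its edges. For instance
  ∂[2,3,6] = [3,6] − [2,6] + [2,3],
  ∂[0,1,4] = [1,4] − [0,4] + [0,1].
This gives a 18×12 integer matrix of rank 12; reducing to Smith normal form yields diagonal entries (1,1,1,1,1,1,1,1,1,1,1,2).

Now H_k = ker ∂_k / im ∂_{k+1}, so:

  H_0: rank C_0 − rank ∂_1 = 7 − 6 = 1, and the invariant factors of ∂_1 are all 1, so H_0 = Z.
  H_1: rank ker ∂_1 − rank ∂_2 = (18 − 6) − 12 = 0, and ∂_2 has invariant factor 2 > 1, so H_1 = Z/2.
  H_2: rank ker ∂_2 − rank ∂_3 = (12 − 12) − 0 = 0, and there is no ∂_3, so H_2 = 0.

(K is a triangulation of the real projective plane RP^2.)

H_0 = Z,  H_1 = Z/2,  H_2 = 0.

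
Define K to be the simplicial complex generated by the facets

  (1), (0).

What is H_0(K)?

H_0 = Z^2.

We work with the vertex ordering 0 < 1. The simplices of K, each written with vertices in increasing order, are:

  0-simplices (2): [0], [1]

so the chain groups are C_0 ≅ Z^2.

Reading off H_k = ker ∂_k / im ∂_{k+1}:

  H_0: rank C_0 − rank ∂_1 = 2 − 0 = 2, and there is no ∂_1, so H_0 = Z^2.

(K is a triangulation of a set of 2 points.)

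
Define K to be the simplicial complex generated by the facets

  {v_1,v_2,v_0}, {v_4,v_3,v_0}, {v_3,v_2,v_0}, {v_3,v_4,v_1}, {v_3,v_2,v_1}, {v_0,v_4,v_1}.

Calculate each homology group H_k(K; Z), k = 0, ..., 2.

Order the vertices as v_0 < v_1 < v_2 < v_3 < v_4. Listing each simplex with vertices in this order, K has dimension 2 with simplices:

  0-simplices (5): [v_0], [v_1], [v_2], [v_3], [v_4]
  1-simplices (9): [v_0,v_1], [v_0,v_2], [v_0,v_3], [v_0,v_4], [v_1,v_2], [v_1,v_3], [v_1,v_4], [v_2,v_3], [v_3,v_4]
  2-simplices (6): [v_0,v_1,v_2], [v_0,v_1,v_4], [v_0,v_2,v_3], [v_0,v_3,v_4], [v_1,v_2,v_3], [v_1,v_3,v_4]

so the chain groups are C_0 ≅ Z^5, C_1 ≅ Z^9, C_2 ≅ Z^6.

Boundary ∂_1: C_1 → C_0 is given by ∂[p,q] = [q] − [p]. For instance
  ∂[v_1,v_4] = [v_4] − [v_1].
The resulting 5×9 matrix has rank 4, and its Smith normal form has invariant factors (1,1,1,1).

∂_2: C_2 → C_1 maps a triangle to the signed sum of its edges. For instance
  ∂[v_0,v_1,v_4] = [v_1,v_4] − [v_0,v_4] + [v_0,v_1],
  ∂[v_0,v_3,v_4] = [v_3,v_4] − [v_0,v_4] + [v_0,v_3].
The resulting 9×6 matrix has rank 5, and its Smith normal form has invariant factors (1,1,1,1,1).

Reading off H_k = ker ∂_k / im ∂_{k+1}:

  H_0: rank C_0 − rank ∂_1 = 5 − 4 = 1, and the invariant factors of ∂_1 are all 1, so H_0 = Z.
  H_1: rank ker ∂_1 − rank ∂_2 = (9 − 4) − 5 = 0, and the invariant factors of ∂_2 are all 1, so H_1 = 0.
  H_2: rank ker ∂_2 − rank ∂_3 = (6 − 5) − 0 = 1, and there is no ∂_3, so H_2 = Z.

As a check, the Euler characteristic is 5 − 9 + 6 = 2, which agrees with 1 − 0 + 1 = 2.

H_0 ≅ Z,  H_1 = 0,  H_2 ≅ Z.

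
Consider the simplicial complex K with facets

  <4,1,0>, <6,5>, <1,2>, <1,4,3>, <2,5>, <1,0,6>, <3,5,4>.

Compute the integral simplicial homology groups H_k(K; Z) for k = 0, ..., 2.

Take the total order 0 < 1 < 2 < 3 < 4 < 5 < 6 on the vertex set. Then K (dimension 2) consists of the simplices:

  0-simplices (7): [0], [1], [2], [3], [4], [5], [6]
  1-simplices (12): [0,1], [0,4], [0,6], [1,2], [1,3], [1,4], [1,6], [2,5], [3,4], [3,5], [4,5], [5,6]
  2-simplices (4): [0,1,4], [0,1,6], [1,3,4], [3,4,5]

Hence C_0 ≅ Z^7, C_1 ≅ Z^12, C_2 ≅ Z^4.

∂_1: C_1 → C_0 maps an edge to its endpoints' difference, ∂[p,q] = q − p. For instance
  ∂[5,6] = [6] − [5].
As a 7×12 matrix over Z this has rank 6, with invariant factors (1,1,1,1,1,1).

∂_2: C_2 → C_1 acts by ∂[p,q,r] = [q,r] − [p,r] + [p,q]. For instance
  ∂[0,1,4] = [1,4] − [0,4] + [0,1],
  ∂[3,4,5] = [4,5] − [3,5] + [3,4].
This gives a 12×4 integer matrix of rank 4; reducing to Smith normal form yields diagonal entries (1,1,1,1).

Computing H_k = (kernel of ∂_k) / (image of ∂_{k+1}):

  H_0: rank C_0 − rank ∂_1 = 7 − 6 = 1, and the invariant factors of ∂_1 are all 1, so H_0 ≅ Z.
  H_1: rank ker ∂_1 − rank ∂_2 = (12 − 6) − 4 = 2, and the invariant factors of ∂_2 are all 1, so H_1 ≅ Z^2.
  H_2: rank ker ∂_2 − rank ∂_3 = (4 − 4) − 0 = 0, and there is no ∂_3, so H_2 ≅ 0.

H_0 = Z,  H_1 = Z^2,  H_2 = 0.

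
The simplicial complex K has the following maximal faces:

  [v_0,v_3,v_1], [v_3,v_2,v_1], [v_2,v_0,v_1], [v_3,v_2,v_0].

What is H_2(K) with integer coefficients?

Order the vertices as v_0 < v_1 < v_2 < v_3. Listing each simplex with vertices in this order, K has dimension 2 with simplices:

  0-simplices (4): [v_0], [v_1], [v_2], [v_3]
  1-simplices (6): [v_0,v_1], [v_0,v_2], [v_0,v_3], [v_1,v_2], [v_1,v_3], [v_2,v_3]
  2-simplices (4): [v_0,v_1,v_2], [v_0,v_1,v_3], [v_0,v_2,v_3], [v_1,v_2,v_3]

so the chain groups are C_0 ≅ Z^4, C_1 ≅ Z^6, C_2 ≅ Z^4.

∂_1: C_1 → C_0 is given by ∂[p,q] = [q] − [p].
As a 4×6 matrix over Z this has rank 3, with invariant factors (1,1,1).

∂_2: C_2 → C_1 acts by ∂[p,q,r] = [q,r] − [p,r] + [p,q]. For instance
  ∂[v_0,v_2,v_3] = [v_2,v_3] − [v_0,v_3] + [v_0,v_2],
  ∂[v_0,v_1,v_2] = [v_1,v_2] − [v_0,v_2] + [v_0,v_1].
The 6×4 boundary matrix has rank 3 and Smith normal form diag(1,1,1).

Now H_k = ker ∂_k / im ∂_{k+1}, so:

  H_2: rank ker ∂_2 − rank ∂_3 = (4 − 3) − 0 = 1, and there is no ∂_3, so H_2 ≅ Z.

(K is a triangulation of the 2-sphere S^2.)

H_2 = Z.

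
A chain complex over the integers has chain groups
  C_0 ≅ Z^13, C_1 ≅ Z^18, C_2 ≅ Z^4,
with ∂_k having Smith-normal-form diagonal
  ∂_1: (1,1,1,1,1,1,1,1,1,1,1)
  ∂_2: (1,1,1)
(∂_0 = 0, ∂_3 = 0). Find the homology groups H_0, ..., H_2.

H_0 ≅ Z^2,  H_1 ≅ Z^4,  H_2 ≅ Z.

H_0: b_0 = 13 − 0 − 11 = 2; torsion from ∂_1 factors > 1: none. So H_0 ≅ Z^2.
H_1: b_1 = 18 − 11 − 3 = 4; torsion from ∂_2 factors > 1: none. So H_1 ≅ Z^4.
H_2: b_2 = 4 − 3 − 0 = 1; torsion from ∂_3 factors > 1: none. So H_2 ≅ Z.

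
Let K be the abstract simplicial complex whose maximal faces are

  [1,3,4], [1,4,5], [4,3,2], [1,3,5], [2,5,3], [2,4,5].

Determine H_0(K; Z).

Fix the vertex order 1 < 2 < 3 < 4 < 5 and write every simplex with vertices in increasing order. Then dim K = 2 and the simplices of K are:

  0-simplices (5): [1], [2], [3], [4], [5]
  1-simplices (9): [1,3], [1,4], [1,5], [2,3], [2,4], [2,5], [3,4], [3,5], [4,5]
  2-simplices (6): [1,3,4], [1,3,5], [1,4,5], [2,3,4], [2,3,5], [2,4,5]

giving chain groups C_0 ≅ Z^5, C_1 ≅ Z^9, C_2 ≅ Z^6.

∂_1: C_1 → C_0 is given by ∂[p,q] = [q] − [p]. For instance
  ∂[1,5] = [5] − [1].
The resulting 5×9 matrix has rank 4, and its Smith normal form has invariant factors (1,1,1,1).

Boundary ∂_2: C_2 → C_1 maps a triangle to the signed sum of its edges. For instance
  ∂[1,3,4] = [3,4] − [1,4] + [1,3],
  ∂[2,4,5] = [4,5] − [2,5] + [2,4].
As a 9×6 matrix over Z this has rank 5, with invariant factors (1,1,1,1,1).

Computing H_k = (kernel of ∂_k) / (image of ∂_{k+1}):

  H_0: rank C_0 − rank ∂_1 = 5 − 4 = 1, and the invariant factors of ∂_1 are all 1, so H_0 = Z.

H_0 ≅ Z.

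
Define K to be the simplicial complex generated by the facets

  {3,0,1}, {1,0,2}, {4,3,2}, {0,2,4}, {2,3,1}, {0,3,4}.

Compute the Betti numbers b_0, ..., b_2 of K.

b_0 = 1, b_1 = 0, b_2 = 1.

Order the vertices as 0 < 1 < 2 < 3 < 4. Listing each simplex with vertices in this order, K has dimension 2 with simplices:

  0-simplices (5): [0], [1], [2], [3], [4]
  1-simplices (9): [0,1], [0,2], [0,3], [0,4], [1,2], [1,3], [2,3], [2,4], [3,4]
  2-simplices (6): [0,1,2], [0,1,3], [0,2,4], [0,3,4], [1,2,3], [2,3,4]

giving chain groups C_0 ≅ Z^5, C_1 ≅ Z^9, C_2 ≅ Z^6.

The boundary map ∂_1: C_1 → C_0 sends each edge [p,q] (with p < q) to q − p. For instance
  ∂[0,1] = [1] − [0].
The 5×9 boundary matrix has rank 4 and Smith normal form diag(1,1,1,1).

∂_2: C_2 → C_1 maps a triangle to the signed sum of its edges. For instance
  ∂[1,2,3] = [2,3] − [1,3] + [1,2],
  ∂[0,1,2] = [1,2] − [0,2] + [0,1].
This gives a 9×6 integer matrix of rank 5; reducing to Smith normal form yields diagonal entries (1,1,1,1,1).

Now H_k = ker ∂_k / im ∂_{k+1}, so:

  H_0: rank C_0 − rank ∂_1 = 5 − 4 = 1, and the invariant factors of ∂_1 are all 1, so H_0 = Z.
  H_1: rank ker ∂_1 − rank ∂_2 = (9 − 4) − 5 = 0, and the invariant factors of ∂_2 are all 1, so H_1 = 0.
  H_2: rank ker ∂_2 − rank ∂_3 = (6 − 5) − 0 = 1, and there is no ∂_3, so H_2 = Z.

As a check, the Euler characteristic is 5 − 9 + 6 = 2, which agrees with 1 − 0 + 1 = 2.

Hence the Betti numbers are b_0 = 1, b_1 = 0, b_2 = 1.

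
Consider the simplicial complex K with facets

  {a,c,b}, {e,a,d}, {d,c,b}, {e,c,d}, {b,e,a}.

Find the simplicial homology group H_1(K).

H_1 ≅ Z.

Order the vertices as a < b < c < d < e. Listing each simplex with vertices in this order, K has dimension 2 with simplices:

  0-simplices (5): a, b, c, d, e
  1-simplices (10): ab, ac, ad, ae, bc, bd, be, cd, ce, de
  2-simplices (5): abc, abe, ade, bcd, cde

so the chain groups are C_0 ≅ Z^5, C_1 ≅ Z^10, C_2 ≅ Z^5.

Boundary ∂_1: C_1 → C_0 maps an edge to its endpoints' difference, ∂[p,q] = q − p. For instance
  ∂bc = c − b.
The 5×10 boundary matrix has rank 4 and Smith normal form diag(1,1,1,1).

The boundary map ∂_2: C_2 → C_1 maps a triangle to the signed sum of its edges. For instance
  ∂abe = be − ae + ab,
  ∂bcd = cd − bd + bc.
This gives a 10×5 integer matrix of rank 5; reducing to Smith normal form yields diagonal entries (1,1,1,1,1).

Now H_k = ker ∂_k / im ∂_{k+1}, so:

  H_1: rank ker ∂_1 − rank ∂_2 = (10 − 4) − 5 = 1, and the invariant factors of ∂_2 are all 1, so H_1 ≅ Z.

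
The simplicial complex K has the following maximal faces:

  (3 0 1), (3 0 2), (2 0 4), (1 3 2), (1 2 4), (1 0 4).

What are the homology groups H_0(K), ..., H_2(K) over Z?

Take the total order 0 < 1 < 2 < 3 < 4 on the vertex set. Then K (dimension 2) consists of the simplices:

  0-simplices (5): [0], [1], [2], [3], [4]
  1-simplices (9): [0,1], [0,2], [0,3], [0,4], [1,2], [1,3], [1,4], [2,3], [2,4]
  2-simplices (6): [0,1,3], [0,1,4], [0,2,3], [0,2,4], [1,2,3], [1,2,4]

Hence C_0 ≅ Z^5, C_1 ≅ Z^9, C_2 ≅ Z^6.

∂_1: C_1 → C_0 maps an edge to its endpoints' difference, ∂[p,q] = q − p. For instance
  ∂[1,2] = [2] − [1].
The 5×9 boundary matrix has rank 4 and Smith normal form diag(1,1,1,1).

Boundary ∂_2: C_2 → C_1 maps a triangle to the signed sum of its edges. For instance
  ∂[0,2,4] = [2,4] − [0,4] + [0,2],
  ∂[0,1,3] = [1,3] − [0,3] + [0,1].
The resulting 9×6 matrix has rank 5, and its Smith normal form has invariant factors (1,1,1,1,1).

Reading off H_k = ker ∂_k / im ∂_{k+1}:

  H_0: rank C_0 − rank ∂_1 = 5 − 4 = 1, and the invariant factors of ∂_1 are all 1, so H_0 ≅ Z.
  H_1: rank ker ∂_1 − rank ∂_2 = (9 − 4) − 5 = 0, and the invariant factors of ∂_2 are all 1, so H_1 ≅ 0.
  H_2: rank ker ∂_2 − rank ∂_3 = (6 − 5) − 0 = 1, and there is no ∂_3, so H_2 ≅ Z.

H_0 ≅ Z,  H_1 = 0,  H_2 ≅ Z.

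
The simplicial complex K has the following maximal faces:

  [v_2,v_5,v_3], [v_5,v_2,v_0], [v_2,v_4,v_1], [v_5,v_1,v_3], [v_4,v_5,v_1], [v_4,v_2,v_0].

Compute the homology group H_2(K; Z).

H_2 ≅ 0.

K has 6 vertices, 12 edges, 6 triangles.
rank ∂_2 = 6, rank ∂_3 = 0 ⇒ b_2 = 6 − 6 − 0 = 0. So H_2 = 0.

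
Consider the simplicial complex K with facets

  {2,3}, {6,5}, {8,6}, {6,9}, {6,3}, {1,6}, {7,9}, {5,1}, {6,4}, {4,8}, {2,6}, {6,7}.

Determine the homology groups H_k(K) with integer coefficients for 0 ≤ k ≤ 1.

H_0 = Z,  H_1 = Z^4.

Fix the vertex order 1 < 2 < 3 < 4 < 5 < 6 < 7 < 8 < 9 and write every simplex with vertices in increasing order. Then dim K = 1 and the simplices of K are:

  0-simplices (9): [1], [2], [3], [4], [5], [6], [7], [8], [9]
  1-simplices (12): [1,5], [1,6], [2,3], [2,6], [3,6], [4,6], [4,8], [5,6], [6,7], [6,8], [6,9], [7,9]

so the chain groups are C_0 ≅ Z^9, C_1 ≅ Z^12.

∂_1: C_1 → C_0 maps an edge to its endpoints' difference, ∂[p,q] = q − p. For instance
  ∂[6,7] = [7] − [6].
This gives a 9×12 integer matrix of rank 8; reducing to Smith normal form yields diagonal entries (1,1,1,1,1,1,1,1).

Now H_k = ker ∂_k / im ∂_{k+1}, so:

  H_0: rank C_0 − rank ∂_1 = 9 − 8 = 1, and the invariant factors of ∂_1 are all 1, so H_0 = Z.
  H_1: rank ker ∂_1 − rank ∂_2 = (12 − 8) − 0 = 4, and there is no ∂_2, so H_1 = Z^4.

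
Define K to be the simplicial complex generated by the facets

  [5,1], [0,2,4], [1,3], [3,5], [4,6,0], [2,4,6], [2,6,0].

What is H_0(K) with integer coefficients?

H_0 = Z^2.

Fix the vertex order 0 < 1 < 2 < 3 < 4 < 5 < 6 and write every simplex with vertices in increasing order. Then dim K = 2 and the simplices of K are:

  0-simplices (7): [0], [1], [2], [3], [4], [5], [6]
  1-simplices (9): [0,2], [0,4], [0,6], [1,3], [1,5], [2,4], [2,6], [3,5], [4,6]
  2-simplices (4): [0,2,4], [0,2,6], [0,4,6], [2,4,6]

so the chain groups are C_0 ≅ Z^7, C_1 ≅ Z^9, C_2 ≅ Z^4.

Boundary ∂_1: C_1 → C_0 maps an edge to its endpoints' difference, ∂[p,q] = q − p.
As a 7×9 matrix over Z this has rank 5, with invariant factors (1,1,1,1,1).

Boundary ∂_2: C_2 → C_1 maps a triangle to the signed sum of its edges. For instance
  ∂[0,2,6] = [2,6] − [0,6] + [0,2],
  ∂[2,4,6] = [4,6] − [2,6] + [2,4].
The resulting 9×4 matrix has rank 3, and its Smith normal form has invariant factors (1,1,1).

Computing H_k = (kernel of ∂_k) / (image of ∂_{k+1}):

  H_0: rank C_0 − rank ∂_1 = 7 − 5 = 2, and the invariant factors of ∂_1 are all 1, so H_0 = Z^2.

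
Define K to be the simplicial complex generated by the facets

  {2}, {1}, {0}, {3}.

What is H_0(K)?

H_0 ≅ Z^4.

Order the vertices as 0 < 1 < 2 < 3. Listing each simplex with vertices in this order, K has dimension 0 with simplices:

  0-simplices (4): [0], [1], [2], [3]

Hence C_0 ≅ Z^4.

Now H_k = ker ∂_k / im ∂_{k+1}, so:

  H_0: rank C_0 − rank ∂_1 = 4 − 0 = 4, and there is no ∂_1, so H_0 = Z^4.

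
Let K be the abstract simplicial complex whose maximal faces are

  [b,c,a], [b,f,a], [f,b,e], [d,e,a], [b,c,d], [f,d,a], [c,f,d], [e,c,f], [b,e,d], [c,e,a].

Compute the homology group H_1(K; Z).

H_1 = Z/2Z.

K has 6 vertices, 15 edges, 10 triangles.
rank ∂_1 = 5, rank ∂_2 = 10 ⇒ b_1 = 15 − 5 − 10 = 0; ∂_2 has invariant factor(s) [2] giving torsion. So H_1 ≅ Z/2Z.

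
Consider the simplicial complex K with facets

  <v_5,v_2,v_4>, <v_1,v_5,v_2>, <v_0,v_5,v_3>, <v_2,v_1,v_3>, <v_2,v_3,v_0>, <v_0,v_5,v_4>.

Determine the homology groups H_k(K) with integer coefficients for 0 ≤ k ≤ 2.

K has 6 vertices, 12 edges, 6 triangles.
rank ∂_0 = 0, rank ∂_1 = 5 ⇒ b_0 = 6 − 0 − 5 = 1; all invariant factors of ∂_1 are 1 so no torsion. So H_0 = Z.
rank ∂_1 = 5, rank ∂_2 = 6 ⇒ b_1 = 12 − 5 − 6 = 1; all invariant factors of ∂_2 are 1 so no torsion. So H_1 = Z.
rank ∂_2 = 6, rank ∂_3 = 0 ⇒ b_2 = 6 − 6 − 0 = 0. So H_2 = 0.

H_0 ≅ Z,  H_1 ≅ Z,  H_2 = 0.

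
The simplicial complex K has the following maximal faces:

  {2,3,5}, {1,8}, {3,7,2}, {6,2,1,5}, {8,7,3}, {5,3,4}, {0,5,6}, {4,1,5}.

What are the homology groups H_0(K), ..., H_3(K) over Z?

We work with the vertex ordering 0 < 1 < 2 < 3 < 4 < 5 < 6 < 7 < 8. The simplices of K, each written with vertices in increasing order, are:

  0-simplices (9): [0], [1], [2], [3], [4], [5], [6], [7], [8]
  1-simplices (18): [0,5], [0,6], [1,2], [1,4], [1,5], [1,6], [1,8], [2,3], [2,5], [2,6], [2,7], [3,4], [3,5], [3,7], [3,8], [4,5], [5,6], [7,8]
  2-simplices (10): [0,5,6], [1,2,5], [1,2,6], [1,4,5], [1,5,6], [2,3,5], [2,3,7], [2,5,6], [3,4,5], [3,7,8]
  3-simplices (1): [1,2,5,6]

so the chain groups are C_0 ≅ Z^9, C_1 ≅ Z^18, C_2 ≅ Z^10, C_3 ≅ Z^1.

The boundary map ∂_1: C_1 → C_0 maps an edge to its endpoints' difference, ∂[p,q] = q − p. For instance
  ∂[0,6] = [6] − [0].
As a 9×18 matrix over Z this has rank 8, with invariant factors (1,1,1,1,1,1,1,1).

Boundary ∂_2: C_2 → C_1 maps a triangle to the signed sum of its edges. For instance
  ∂[1,2,5] = [2,5] − [1,5] + [1,2],
  ∂[2,5,6] = [5,6] − [2,6] + [2,5].
This gives a 18×10 integer matrix of rank 9; reducing to Smith normal form yields diagonal entries (1,1,1,1,1,1,1,1,1).

∂_3: C_3 → C_2 sends each 3-simplex σ to the alternating sum Σ_i (−1)^i (σ with its i-th vertex removed). For instance
  ∂[1,2,5,6] = [2,5,6] − [1,5,6] + [1,2,6] − [1,2,5].
The 10×1 boundary matrix has rank 1 and Smith normal form diag(1).

Computing H_k = (kernel of ∂_k) / (image of ∂_{k+1}):

  H_0: rank C_0 − rank ∂_1 = 9 − 8 = 1, and the invariant factors of ∂_1 are all 1, so H_0 ≅ Z.
  H_1: rank ker ∂_1 − rank ∂_2 = (18 − 8) − 9 = 1, and the invariant factors of ∂_2 are all 1, so H_1 ≅ Z.
  H_2: rank ker ∂_2 − rank ∂_3 = (10 − 9) − 1 = 0, and the invariant factors of ∂_3 are all 1, so H_2 ≅ 0.
  H_3: rank ker ∂_3 − rank ∂_4 = (1 − 1) − 0 = 0, and there is no ∂_4, so H_3 ≅ 0.

H_0 ≅ Z,  H_1 ≅ Z,  H_2 = 0,  H_3 = 0.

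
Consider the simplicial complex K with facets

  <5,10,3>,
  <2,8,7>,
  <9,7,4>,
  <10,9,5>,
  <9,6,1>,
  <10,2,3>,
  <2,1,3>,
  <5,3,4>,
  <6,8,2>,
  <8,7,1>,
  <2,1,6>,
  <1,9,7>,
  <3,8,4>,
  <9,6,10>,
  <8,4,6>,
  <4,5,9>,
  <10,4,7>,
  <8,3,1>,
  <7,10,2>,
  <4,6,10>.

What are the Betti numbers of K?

b_0 = 1, b_1 = 1, b_2 = 0.

Take the total order 1 < 2 < 3 < 4 < 5 < 6 < 7 < 8 < 9 < 10 on the vertex set. Then K (dimension 2) consists of the simplices:

  0-simplices (10): [1], [2], [3], [4], [5], [6], [7], [8], [9], [10]
  1-simplices (30): (30 of them)
  2-simplices (20): (20 of them)

giving chain groups C_0 ≅ Z^10, C_1 ≅ Z^30, C_2 ≅ Z^20.

Boundary ∂_1: C_1 → C_0 sends each edge [p,q] (with p < q) to q − p. For instance
  ∂[2,3] = [3] − [2].
The resulting 10×30 matrix has rank 9, and its Smith normal form has invariant factors (1,1,1,1,1,1,1,1,1).

∂_2: C_2 → C_1 maps a triangle to the signed sum of its edges. For instance
  ∂[4,5,9] = [5,9] − [4,9] + [4,5],
  ∂[2,6,8] = [6,8] − [2,8] + [2,6].
This gives a 30×20 integer matrix of rank 20; reducing to Smith normal form yields diagonal entries (1,1,1,1,1,1,1,1,1,1,1,1,1,1,1,1,1,1,1,2).

Reading off H_k = ker ∂_k / im ∂_{k+1}:

  H_0: rank C_0 − rank ∂_1 = 10 − 9 = 1, and the invariant factors of ∂_1 are all 1, so H_0 ≅ Z.
  H_1: rank ker ∂_1 − rank ∂_2 = (30 − 9) − 20 = 1, and ∂_2 has invariant factor 2 > 1, so H_1 ≅ Z ⊕ Z_2.
  H_2: rank ker ∂_2 − rank ∂_3 = (20 − 20) − 0 = 0, and there is no ∂_3, so H_2 ≅ 0.

As a check, the Euler characteristic is 10 − 30 + 20 = 0, which agrees with 1 − 1 + 0 = 0.

Hence the Betti numbers are b_0 = 1, b_1 = 1, b_2 = 0.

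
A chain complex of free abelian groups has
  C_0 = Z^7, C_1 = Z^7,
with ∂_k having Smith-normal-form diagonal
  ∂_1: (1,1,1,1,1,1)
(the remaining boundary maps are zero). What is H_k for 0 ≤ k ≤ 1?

H_0: b_0 = 7 − 0 − 6 = 1; torsion from ∂_1 factors > 1: none. So H_0 ≅ Z.
H_1: b_1 = 7 − 6 − 0 = 1; torsion from ∂_2 factors > 1: none. So H_1 ≅ Z.

H_0 ≅ Z,  H_1 ≅ Z.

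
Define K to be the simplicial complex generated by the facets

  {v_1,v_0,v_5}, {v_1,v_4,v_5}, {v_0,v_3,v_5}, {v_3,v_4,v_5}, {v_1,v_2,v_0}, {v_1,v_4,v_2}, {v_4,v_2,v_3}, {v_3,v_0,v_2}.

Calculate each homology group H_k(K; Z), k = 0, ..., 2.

H_0 ≅ Z,  H_1 = 0,  H_2 ≅ Z.

Fix the vertex order v_0 < v_1 < v_2 < v_3 < v_4 < v_5 and write every simplex with vertices in increasing order. Then dim K = 2 and the simplices of K are:

  0-simplices (6): [v_0], [v_1], [v_2], [v_3], [v_4], [v_5]
  1-simplices (12): [v_0,v_1], [v_0,v_2], [v_0,v_3], [v_0,v_5], [v_1,v_2], [v_1,v_4], [v_1,v_5], [v_2,v_3], [v_2,v_4], [v_3,v_4], [v_3,v_5], [v_4,v_5]
  2-simplices (8): [v_0,v_1,v_2], [v_0,v_1,v_5], [v_0,v_2,v_3], [v_0,v_3,v_5], [v_1,v_2,v_4], [v_1,v_4,v_5], [v_2,v_3,v_4], [v_3,v_4,v_5]

Hence C_0 ≅ Z^6, C_1 ≅ Z^12, C_2 ≅ Z^8.

The boundary map ∂_1: C_1 → C_0 maps an edge to its endpoints' difference, ∂[p,q] = q − p. For instance
  ∂[v_4,v_5] = [v_5] − [v_4].
As a 6×12 matrix over Z this has rank 5, with invariant factors (1,1,1,1,1).

The boundary map ∂_2: C_2 → C_1 maps a triangle to the signed sum of its edges. For instance
  ∂[v_0,v_3,v_5] = [v_3,v_5] − [v_0,v_5] + [v_0,v_3],
  ∂[v_3,v_4,v_5] = [v_4,v_5] − [v_3,v_5] + [v_3,v_4].
The 12×8 boundary matrix has rank 7 and Smith normal form diag(1,1,1,1,1,1,1).

Computing H_k = (kernel of ∂_k) / (image of ∂_{k+1}):

  H_0: rank C_0 − rank ∂_1 = 6 − 5 = 1, and the invariant factors of ∂_1 are all 1, so H_0 = Z.
  H_1: rank ker ∂_1 − rank ∂_2 = (12 − 5) − 7 = 0, and the invariant factors of ∂_2 are all 1, so H_1 = 0.
  H_2: rank ker ∂_2 − rank ∂_3 = (8 − 7) − 0 = 1, and there is no ∂_3, so H_2 = Z.

As a check, the Euler characteristic is 6 − 12 + 8 = 2, which agrees with 1 − 0 + 1 = 2.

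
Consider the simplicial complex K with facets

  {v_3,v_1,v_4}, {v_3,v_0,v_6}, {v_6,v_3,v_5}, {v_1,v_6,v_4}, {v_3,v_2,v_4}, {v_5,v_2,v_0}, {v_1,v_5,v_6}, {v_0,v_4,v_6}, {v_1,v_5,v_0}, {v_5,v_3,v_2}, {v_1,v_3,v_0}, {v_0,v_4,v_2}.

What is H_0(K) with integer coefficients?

H_0 = Z.

Order the vertices as v_0 < v_1 < v_2 < v_3 < v_4 < v_5 < v_6. Listing each simplex with vertices in this order, K has dimension 2 with simplices:

  0-simplices (7): [v_0], [v_1], [v_2], [v_3], [v_4], [v_5], [v_6]
  1-simplices (18): (18 of them)
  2-simplices (12): (12 of them)

Hence C_0 ≅ Z^7, C_1 ≅ Z^18, C_2 ≅ Z^12.

∂_1: C_1 → C_0 sends each edge [p,q] (with p < q) to q − p.
This gives a 7×18 integer matrix of rank 6; reducing to Smith normal form yields diagonal entries (1,1,1,1,1,1).

Boundary ∂_2: C_2 → C_1 sends each 2-simplex [p,q,r] to [q,r] − [p,r] + [p,q]. For instance
  ∂[v_0,v_2,v_4] = [v_2,v_4] − [v_0,v_4] + [v_0,v_2],
  ∂[v_0,v_3,v_6] = [v_3,v_6] − [v_0,v_6] + [v_0,v_3].
This gives a 18×12 integer matrix of rank 12; reducing to Smith normal form yields diagonal entries (1,1,1,1,1,1,1,1,1,1,1,2).

From H_k ≅ ker(∂_k) / im(∂_{k+1}) we obtain:

  H_0: rank C_0 − rank ∂_1 = 7 − 6 = 1, and the invariant factors of ∂_1 are all 1, so H_0 = Z.

(K is a triangulation of the real projective plane RP^2.)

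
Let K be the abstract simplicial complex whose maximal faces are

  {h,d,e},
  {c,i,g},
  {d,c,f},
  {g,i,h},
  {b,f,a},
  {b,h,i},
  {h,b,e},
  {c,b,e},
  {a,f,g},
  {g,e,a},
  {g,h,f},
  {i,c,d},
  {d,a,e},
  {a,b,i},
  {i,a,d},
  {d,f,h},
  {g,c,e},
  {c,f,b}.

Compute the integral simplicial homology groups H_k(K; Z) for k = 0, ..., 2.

K has 9 vertices, 27 edges, 18 triangles.
rank ∂_0 = 0, rank ∂_1 = 8 ⇒ b_0 = 9 − 0 − 8 = 1; all invariant factors of ∂_1 are 1 so no torsion. So H_0 = Z.
rank ∂_1 = 8, rank ∂_2 = 17 ⇒ b_1 = 27 − 8 − 17 = 2; all invariant factors of ∂_2 are 1 so no torsion. So H_1 = Z^2.
rank ∂_2 = 17, rank ∂_3 = 0 ⇒ b_2 = 18 − 17 − 0 = 1. So H_2 = Z.

H_0 ≅ Z,  H_1 ≅ Z^2,  H_2 ≅ Z.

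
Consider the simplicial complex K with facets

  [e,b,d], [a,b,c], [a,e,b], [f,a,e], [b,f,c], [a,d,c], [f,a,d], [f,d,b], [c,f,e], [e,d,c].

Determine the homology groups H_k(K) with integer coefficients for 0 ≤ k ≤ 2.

We work with the vertex ordering a < b < c < d < e < f. The simplices of K, each written with vertices in increasing order, are:

  0-simplices (6): a, b, c, d, e, f
  1-simplices (15): ab, ac, ad, ae, af, bc, bd, be, bf, cd, ce, cf, de, df, ef
  2-simplices (10): abc, abe, acd, adf, aef, bcf, bde, bdf, cde, cef

so the chain groups are C_0 ≅ Z^6, C_1 ≅ Z^15, C_2 ≅ Z^10.

∂_1: C_1 → C_0 is given by ∂[p,q] = [q] − [p]. For instance
  ∂cd = d − c.
The resulting 6×15 matrix has rank 5, and its Smith normal form has invariant factors (1,1,1,1,1).

The boundary map ∂_2: C_2 → C_1 acts by ∂[p,q,r] = [q,r] − [p,r] + [p,q]. For instance
  ∂bdf = df − bf + bd,
  ∂aef = ef − af + ae.
This gives a 15×10 integer matrix of rank 10; reducing to Smith normal form yields diagonal entries (1,1,1,1,1,1,1,1,1,2).

Now H_k = ker ∂_k / im ∂_{k+1}, so:

  H_0: rank C_0 − rank ∂_1 = 6 − 5 = 1, and the invariant factors of ∂_1 are all 1, so H_0 ≅ Z.
  H_1: rank ker ∂_1 − rank ∂_2 = (15 − 5) − 10 = 0, and ∂_2 has invariant factor 2 > 1, so H_1 ≅ Z/2Z.
  H_2: rank ker ∂_2 − rank ∂_3 = (10 − 10) − 0 = 0, and there is no ∂_3, so H_2 ≅ 0.

As a check, the Euler characteristic is 6 − 15 + 10 = 1, which agrees with 1 − 0 + 0 = 1.
(K is a triangulation of the real projective plane RP^2.)

H_0 = Z,  H_1 = Z/2Z,  H_2 = 0.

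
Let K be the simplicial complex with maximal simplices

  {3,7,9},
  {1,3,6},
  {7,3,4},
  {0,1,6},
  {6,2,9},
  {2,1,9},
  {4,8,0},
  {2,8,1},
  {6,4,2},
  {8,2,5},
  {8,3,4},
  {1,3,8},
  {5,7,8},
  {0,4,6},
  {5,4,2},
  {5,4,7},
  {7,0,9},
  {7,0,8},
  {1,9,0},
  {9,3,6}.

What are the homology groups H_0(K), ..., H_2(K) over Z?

H_0 ≅ Z,  H_1 ≅ Z ⊕ Z/2Z,  H_2 = 0.

Fix the vertex order 0 < 1 < 2 < 3 < 4 < 5 < 6 < 7 < 8 < 9 and write every simplex with vertices in increasing order. Then dim K = 2 and the simplices of K are:

  0-simplices (10): [0], [1], [2], [3], [4], [5], [6], [7], [8], [9]
  1-simplices (30): (30 of them)
  2-simplices (20): (20 of them)

Hence C_0 ≅ Z^10, C_1 ≅ Z^30, C_2 ≅ Z^20.

The boundary map ∂_1: C_1 → C_0 sends each edge [p,q] (with p < q) to q − p. For instance
  ∂[0,6] = [6] − [0].
As a 10×30 matrix over Z this has rank 9, with invariant factors (1,1,1,1,1,1,1,1,1).

Boundary ∂_2: C_2 → C_1 maps a triangle to the signed sum of its edges. For instance
  ∂[2,4,5] = [4,5] − [2,5] + [2,4],
  ∂[3,4,8] = [4,8] − [3,8] + [3,4].
This gives a 30×20 integer matrix of rank 20; reducing to Smith normal form yields diagonal entries (1,1,1,1,1,1,1,1,1,1,1,1,1,1,1,1,1,1,1,2).

Now H_k = ker ∂_k / im ∂_{k+1}, so:

  H_0: rank C_0 − rank ∂_1 = 10 − 9 = 1, and the invariant factors of ∂_1 are all 1, so H_0 ≅ Z.
  H_1: rank ker ∂_1 − rank ∂_2 = (30 − 9) − 20 = 1, and ∂_2 has invariant factor 2 > 1, so H_1 ≅ Z ⊕ Z/2Z.
  H_2: rank ker ∂_2 − rank ∂_3 = (20 − 20) − 0 = 0, and there is no ∂_3, so H_2 ≅ 0.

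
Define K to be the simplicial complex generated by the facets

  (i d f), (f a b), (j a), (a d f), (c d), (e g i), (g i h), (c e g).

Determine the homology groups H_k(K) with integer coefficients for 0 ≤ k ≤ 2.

Take the total order a < b < c < d < e < f < g < h < i < j on the vertex set. Then K (dimension 2) consists of the simplices:

  0-simplices (10): a, b, c, d, e, f, g, h, i, j
  1-simplices (16): ab, ad, af, aj, bf, cd, ce, cg, df, di, eg, ei, fi, gh, gi, hi
  2-simplices (6): abf, adf, ceg, dfi, egi, ghi

so the chain groups are C_0 ≅ Z^10, C_1 ≅ Z^16, C_2 ≅ Z^6.

∂_1: C_1 → C_0 is given by ∂[p,q] = [q] − [p]. For instance
  ∂cd = d − c.
The 10×16 boundary matrix has rank 9 and Smith normal form diag(1,1,1,1,1,1,1,1,1).

∂_2: C_2 → C_1 acts by ∂[p,q,r] = [q,r] − [p,r] + [p,q]. For instance
  ∂adf = df − af + ad,
  ∂ghi = hi − gi + gh.
The resulting 16×6 matrix has rank 6, and its Smith normal form has invariant factors (1,1,1,1,1,1).

Reading off H_k = ker ∂_k / im ∂_{k+1}:

  H_0: rank C_0 − rank ∂_1 = 10 − 9 = 1, and the invariant factors of ∂_1 are all 1, so H_0 = Z.
  H_1: rank ker ∂_1 − rank ∂_2 = (16 − 9) − 6 = 1, and the invariant factors of ∂_2 are all 1, so H_1 = Z.
  H_2: rank ker ∂_2 − rank ∂_3 = (6 − 6) − 0 = 0, and there is no ∂_3, so H_2 = 0.

As a check, the Euler characteristic is 10 − 16 + 6 = 0, which agrees with 1 − 1 + 0 = 0.

H_0 = Z,  H_1 = Z,  H_2 = 0.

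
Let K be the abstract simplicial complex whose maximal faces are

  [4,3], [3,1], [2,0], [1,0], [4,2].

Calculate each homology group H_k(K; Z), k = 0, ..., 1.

We work with the vertex ordering 0 < 1 < 2 < 3 < 4. The simplices of K, each written with vertices in increasing order, are:

  0-simplices (5): [0], [1], [2], [3], [4]
  1-simplices (5): [0,1], [0,2], [1,3], [2,4], [3,4]

Hence C_0 ≅ Z^5, C_1 ≅ Z^5.

The boundary map ∂_1: C_1 → C_0 maps an edge to its endpoints' difference, ∂[p,q] = q − p.
As a 5×5 matrix over Z this has rank 4, with invariant factors (1,1,1,1).

Computing H_k = (kernel of ∂_k) / (image of ∂_{k+1}):

  H_0: rank C_0 − rank ∂_1 = 5 − 4 = 1, and the invariant factors of ∂_1 are all 1, so H_0 ≅ Z.
  H_1: rank ker ∂_1 − rank ∂_2 = (5 − 4) − 0 = 1, and there is no ∂_2, so H_1 ≅ Z.

As a check, the Euler characteristic is 5 − 5 = 0, which agrees with 1 − 1 = 0.
(K is a triangulation of the circle S^1.)

H_0 = Z,  H_1 = Z.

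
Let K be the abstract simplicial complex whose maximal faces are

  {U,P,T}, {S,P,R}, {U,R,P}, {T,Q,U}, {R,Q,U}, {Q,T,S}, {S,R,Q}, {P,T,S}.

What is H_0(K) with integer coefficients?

We work with the vertex ordering P < Q < R < S < T < U. The simplices of K, each written with vertices in increasing order, are:

  0-simplices (6): P, Q, R, S, T, U
  1-simplices (12): PR, PS, PT, PU, QR, QS, QT, QU, RS, RU, ST, TU
  2-simplices (8): PRS, PRU, PST, PTU, QRS, QRU, QST, QTU

so the chain groups are C_0 ≅ Z^6, C_1 ≅ Z^12, C_2 ≅ Z^8.

Boundary ∂_1: C_1 → C_0 sends each edge [p,q] (with p < q) to q − p.
The resulting 6×12 matrix has rank 5, and its Smith normal form has invariant factors (1,1,1,1,1).

The boundary map ∂_2: C_2 → C_1 acts by ∂[p,q,r] = [q,r] − [p,r] + [p,q]. For instance
  ∂PRU = RU − PU + PR,
  ∂QRS = RS − QS + QR.
As a 12×8 matrix over Z this has rank 7, with invariant factors (1,1,1,1,1,1,1).

Computing H_k = (kernel of ∂_k) / (image of ∂_{k+1}):

  H_0: rank C_0 − rank ∂_1 = 6 − 5 = 1, and the invariant factors of ∂_1 are all 1, so H_0 ≅ Z.

H_0 = Z.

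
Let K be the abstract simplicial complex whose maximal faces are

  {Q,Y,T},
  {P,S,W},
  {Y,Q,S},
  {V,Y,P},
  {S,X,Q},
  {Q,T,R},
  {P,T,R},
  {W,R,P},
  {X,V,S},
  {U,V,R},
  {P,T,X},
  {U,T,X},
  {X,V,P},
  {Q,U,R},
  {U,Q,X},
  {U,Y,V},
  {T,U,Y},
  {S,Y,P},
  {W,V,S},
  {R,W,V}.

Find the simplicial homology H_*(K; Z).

K has 10 vertices, 30 edges, 20 triangles.
rank ∂_0 = 0, rank ∂_1 = 9 ⇒ b_0 = 10 − 0 − 9 = 1; all invariant factors of ∂_1 are 1 so no torsion. So H_0 ≅ Z.
rank ∂_1 = 9, rank ∂_2 = 20 ⇒ b_1 = 30 − 9 − 20 = 1; ∂_2 has invariant factor(s) [2] giving torsion. So H_1 ≅ Z ⊕ Z/2.
rank ∂_2 = 20, rank ∂_3 = 0 ⇒ b_2 = 20 − 20 − 0 = 0. So H_2 ≅ 0.

H_0 = Z,  H_1 = Z ⊕ Z/2,  H_2 = 0.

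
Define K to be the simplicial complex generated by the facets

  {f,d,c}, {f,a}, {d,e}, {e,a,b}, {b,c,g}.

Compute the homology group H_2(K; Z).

Take the total order a < b < c < d < e < f < g on the vertex set. Then K (dimension 2) consists of the simplices:

  0-simplices (7): a, b, c, d, e, f, g
  1-simplices (11): ab, ae, af, bc, be, bg, cd, cf, cg, de, df
  2-simplices (3): abe, bcg, cdf

so the chain groups are C_0 ≅ Z^7, C_1 ≅ Z^11, C_2 ≅ Z^3.

∂_1: C_1 → C_0 sends each edge [p,q] (with p < q) to q − p. For instance
  ∂df = f − d.
This gives a 7×11 integer matrix of rank 6; reducing to Smith normal form yields diagonal entries (1,1,1,1,1,1).

Boundary ∂_2: C_2 → C_1 acts by ∂[p,q,r] = [q,r] − [p,r] + [p,q]. For instance
  ∂cdf = df − cf + cd,
  ∂abe = be − ae + ab.
The 11×3 boundary matrix has rank 3 and Smith normal form diag(1,1,1).

Reading off H_k = ker ∂_k / im ∂_{k+1}:

  H_2: rank ker ∂_2 − rank ∂_3 = (3 − 3) − 0 = 0, and there is no ∂_3, so H_2 ≅ 0.

H_2 ≅ 0.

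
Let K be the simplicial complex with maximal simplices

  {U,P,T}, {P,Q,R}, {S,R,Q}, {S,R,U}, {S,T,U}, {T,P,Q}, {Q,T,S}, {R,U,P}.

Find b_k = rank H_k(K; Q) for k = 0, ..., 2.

b_0 = 1, b_1 = 0, b_2 = 1.

We work with the vertex ordering P < Q < R < S < T < U. The simplices of K, each written with vertices in increasing order, are:

  0-simplices (6): P, Q, R, S, T, U
  1-simplices (12): PQ, PR, PT, PU, QR, QS, QT, RS, RU, ST, SU, TU
  2-simplices (8): PQR, PQT, PRU, PTU, QRS, QST, RSU, STU

Hence C_0 ≅ Z^6, C_1 ≅ Z^12, C_2 ≅ Z^8.

The boundary map ∂_1: C_1 → C_0 maps an edge to its endpoints' difference, ∂[p,q] = q − p.
The resulting 6×12 matrix has rank 5, and its Smith normal form has invariant factors (1,1,1,1,1).

Boundary ∂_2: C_2 → C_1 sends each 2-simplex [p,q,r] to [q,r] − [p,r] + [p,q]. For instance
  ∂PRU = RU − PU + PR,
  ∂STU = TU − SU + ST.
The resulting 12×8 matrix has rank 7, and its Smith normal form has invariant factors (1,1,1,1,1,1,1).

Computing H_k = (kernel of ∂_k) / (image of ∂_{k+1}):

  H_0: rank C_0 − rank ∂_1 = 6 − 5 = 1, and the invariant factors of ∂_1 are all 1, so H_0 = Z.
  H_1: rank ker ∂_1 − rank ∂_2 = (12 − 5) − 7 = 0, and the invariant factors of ∂_2 are all 1, so H_1 = 0.
  H_2: rank ker ∂_2 − rank ∂_3 = (8 − 7) − 0 = 1, and there is no ∂_3, so H_2 = Z.

(K is a triangulation of the 2-sphere S^2.)

Hence the Betti numbers are b_0 = 1, b_1 = 0, b_2 = 1.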